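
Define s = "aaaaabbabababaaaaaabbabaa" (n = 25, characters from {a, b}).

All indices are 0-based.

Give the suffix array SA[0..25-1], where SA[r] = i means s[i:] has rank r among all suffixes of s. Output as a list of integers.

rank→(start, suffix):
  0 → (24, 'a')
  1 → (23, 'aa')
  2 → (13, 'aaaaaabbabaa')
  3 → (14, 'aaaaabbabaa')
  4 → (0, 'aaaaabbabababaaaaaabbabaa')
  5 → (15, 'aaaabbabaa')
  6 → (1, 'aaaabbabababaaaaaabbabaa')
  7 → (16, 'aaabbabaa')
  8 → (2, 'aaabbabababaaaaaabbabaa')
  9 → (17, 'aabbabaa')
  10 → (3, 'aabbabababaaaaaabbabaa')
  11 → (21, 'abaa')
  12 → (11, 'abaaaaaabbabaa')
  13 → (9, 'ababaaaaaabbabaa')
  14 → (7, 'abababaaaaaabbabaa')
  15 → (18, 'abbabaa')
  16 → (4, 'abbabababaaaaaabbabaa')
  17 → (22, 'baa')
  18 → (12, 'baaaaaabbabaa')
  19 → (20, 'babaa')
  20 → (10, 'babaaaaaabbabaa')
  21 → (8, 'bababaaaaaabbabaa')
  22 → (6, 'babababaaaaaabbabaa')
  23 → (19, 'bbabaa')
  24 → (5, 'bbabababaaaaaabbabaa')

[24, 23, 13, 14, 0, 15, 1, 16, 2, 17, 3, 21, 11, 9, 7, 18, 4, 22, 12, 20, 10, 8, 6, 19, 5]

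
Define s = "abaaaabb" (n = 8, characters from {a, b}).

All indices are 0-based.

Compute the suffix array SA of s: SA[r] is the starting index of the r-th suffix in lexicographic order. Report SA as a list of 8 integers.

sorted suffixes:
  #0 SA[0]=2  'aaaabb'
  #1 SA[1]=3  'aaabb'
  #2 SA[2]=4  'aabb'
  #3 SA[3]=0  'abaaaabb'
  #4 SA[4]=5  'abb'
  #5 SA[5]=7  'b'
  #6 SA[6]=1  'baaaabb'
  #7 SA[7]=6  'bb'

[2, 3, 4, 0, 5, 7, 1, 6]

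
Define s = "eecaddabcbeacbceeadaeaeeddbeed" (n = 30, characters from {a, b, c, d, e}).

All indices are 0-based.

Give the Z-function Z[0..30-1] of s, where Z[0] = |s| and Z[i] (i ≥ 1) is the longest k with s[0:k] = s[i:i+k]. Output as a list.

Z[0]=30
i=1: fresh scan; Z[1]=1 extend→box=[1,2)
i=2: fresh scan; Z[2]=0
i=3: fresh scan; Z[3]=0
i=4: fresh scan; Z[4]=0
i=5: fresh scan; Z[5]=0
i=6: fresh scan; Z[6]=0
i=7: fresh scan; Z[7]=0
i=8: fresh scan; Z[8]=0
i=9: fresh scan; Z[9]=0
i=10: fresh scan; Z[10]=1 extend→box=[10,11)
i=11: fresh scan; Z[11]=0
i=12: fresh scan; Z[12]=0
i=13: fresh scan; Z[13]=0
i=14: fresh scan; Z[14]=0
i=15: fresh scan; Z[15]=2 extend→box=[15,17)
i=16: min(r-i=1, Z[1]=1)=1; Z[16]=1
i=17: fresh scan; Z[17]=0
i=18: fresh scan; Z[18]=0
i=19: fresh scan; Z[19]=0
i=20: fresh scan; Z[20]=1 extend→box=[20,21)
i=21: fresh scan; Z[21]=0
i=22: fresh scan; Z[22]=2 extend→box=[22,24)
i=23: min(r-i=1, Z[1]=1)=1; Z[23]=1
i=24: fresh scan; Z[24]=0
i=25: fresh scan; Z[25]=0
i=26: fresh scan; Z[26]=0
i=27: fresh scan; Z[27]=2 extend→box=[27,29)
i=28: min(r-i=1, Z[1]=1)=1; Z[28]=1
i=29: fresh scan; Z[29]=0

[30, 1, 0, 0, 0, 0, 0, 0, 0, 0, 1, 0, 0, 0, 0, 2, 1, 0, 0, 0, 1, 0, 2, 1, 0, 0, 0, 2, 1, 0]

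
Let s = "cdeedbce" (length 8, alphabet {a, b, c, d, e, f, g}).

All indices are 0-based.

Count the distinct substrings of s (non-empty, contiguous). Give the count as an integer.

32

rank | idx | suffix
   0 |   5 | bce
   1 |   0 | cdeedbce
   2 |   6 | ce
   3 |   4 | dbce
   4 |   1 | deedbce
   5 |   7 | e
   6 |   3 | edbce
   7 |   2 | eedbce

SA = [5, 0, 6, 4, 1, 7, 3, 2]
rank  pair      lcp
   1  s[5:],s[0:]  0  ''
   2  s[0:],s[6:]  1  'c'
   3  s[6:],s[4:]  0  ''
   4  s[4:],s[1:]  1  'd'
   5  s[1:],s[7:]  0  ''
   6  s[7:],s[3:]  1  'e'
   7  s[3:],s[2:]  1  'e'

n(n+1)/2 = 8·9/2 = 36
Σ LCP = 0 + 0 + 1 + 0 + 1 + 0 + 1 + 1 = 4
distinct = 36 − 4 = 32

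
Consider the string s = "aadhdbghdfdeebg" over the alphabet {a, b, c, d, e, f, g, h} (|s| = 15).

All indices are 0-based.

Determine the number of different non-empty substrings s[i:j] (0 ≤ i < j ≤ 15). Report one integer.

110

sorted suffixes:
  #0 SA[0]=0  'aadhdbghdfdeebg'
  #1 SA[1]=1  'adhdbghdfdeebg'
  #2 SA[2]=13  'bg'
  #3 SA[3]=5  'bghdfdeebg'
  #4 SA[4]=4  'dbghdfdeebg'
  #5 SA[5]=10  'deebg'
  #6 SA[6]=8  'dfdeebg'
  #7 SA[7]=2  'dhdbghdfdeebg'
  #8 SA[8]=12  'ebg'
  #9 SA[9]=11  'eebg'
  #10 SA[10]=9  'fdeebg'
  #11 SA[11]=14  'g'
  #12 SA[12]=6  'ghdfdeebg'
  #13 SA[13]=3  'hdbghdfdeebg'
  #14 SA[14]=7  'hdfdeebg'

SA = [0, 1, 13, 5, 4, 10, 8, 2, 12, 11, 9, 14, 6, 3, 7]
i: (SA[i-1],SA[i]) lcp shared
  1: (0,1) 1 'a'
  2: (1,13) 0 ''
  3: (13,5) 2 'bg'
  4: (5,4) 0 ''
  5: (4,10) 1 'd'
  6: (10,8) 1 'd'
  7: (8,2) 1 'd'
  8: (2,12) 0 ''
  9: (12,11) 1 'e'
  10: (11,9) 0 ''
  11: (9,14) 0 ''
  12: (14,6) 1 'g'
  13: (6,3) 0 ''
  14: (3,7) 2 'hd'

n(n+1)/2 = 15·16/2 = 120
Σ LCP = 0 + 1 + 0 + 2 + 0 + 1 + 1 + 1 + 0 + 1 + 0 + 0 + 1 + 0 + 2 = 10
distinct = 120 − 10 = 110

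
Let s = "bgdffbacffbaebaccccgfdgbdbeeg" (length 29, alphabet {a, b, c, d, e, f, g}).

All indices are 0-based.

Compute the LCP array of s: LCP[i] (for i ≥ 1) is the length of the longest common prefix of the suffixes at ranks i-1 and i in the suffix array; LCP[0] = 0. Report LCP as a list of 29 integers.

[0, 2, 1, 0, 3, 2, 1, 1, 1, 0, 3, 2, 1, 1, 0, 1, 1, 0, 1, 1, 0, 3, 1, 1, 4, 0, 1, 1, 1]

rank | idx | suffix
   0 |  14 | accccgfdgbdbeeg
   1 |   6 | acffbaebaccccgfdgbdbeeg
   2 |  11 | aebaccccgfdgbdbeeg
   3 |  13 | baccccgfdgbdbeeg
   4 |   5 | bacffbaebaccccgfdgbdbeeg
   5 |  10 | baebaccccgfdgbdbeeg
   6 |  23 | bdbeeg
   7 |  25 | beeg
   8 |   0 | bgdffbacffbaebaccccgfdgbdbeeg
   9 |  15 | ccccgfdgbdbeeg
  10 |  16 | cccgfdgbdbeeg
  11 |  17 | ccgfdgbdbeeg
  12 |   7 | cffbaebaccccgfdgbdbeeg
  13 |  18 | cgfdgbdbeeg
  14 |  24 | dbeeg
  15 |   2 | dffbacffbaebaccccgfdgbdbeeg
  16 |  21 | dgbdbeeg
  17 |  12 | ebaccccgfdgbdbeeg
  18 |  26 | eeg
  19 |  27 | eg
  20 |   4 | fbacffbaebaccccgfdgbdbeeg
  21 |   9 | fbaebaccccgfdgbdbeeg
  22 |  20 | fdgbdbeeg
  23 |   3 | ffbacffbaebaccccgfdgbdbeeg
  24 |   8 | ffbaebaccccgfdgbdbeeg
  25 |  28 | g
  26 |  22 | gbdbeeg
  27 |   1 | gdffbacffbaebaccccgfdgbdbeeg
  28 |  19 | gfdgbdbeeg

SA = [14, 6, 11, 13, 5, 10, 23, 25, 0, 15, 16, 17, 7, 18, 24, 2, 21, 12, 26, 27, 4, 9, 20, 3, 8, 28, 22, 1, 19]
rank  pair      lcp
   1  s[14:],s[6:]  2  'ac'
   2  s[6:],s[11:]  1  'a'
   3  s[11:],s[13:]  0  ''
   4  s[13:],s[5:]  3  'bac'
   5  s[5:],s[10:]  2  'ba'
   6  s[10:],s[23:]  1  'b'
   7  s[23:],s[25:]  1  'b'
   8  s[25:],s[0:]  1  'b'
   9  s[0:],s[15:]  0  ''
  10  s[15:],s[16:]  3  'ccc'
  11  s[16:],s[17:]  2  'cc'
  12  s[17:],s[7:]  1  'c'
  13  s[7:],s[18:]  1  'c'
  14  s[18:],s[24:]  0  ''
  15  s[24:],s[2:]  1  'd'
  16  s[2:],s[21:]  1  'd'
  17  s[21:],s[12:]  0  ''
  18  s[12:],s[26:]  1  'e'
  19  s[26:],s[27:]  1  'e'
  20  s[27:],s[4:]  0  ''
  21  s[4:],s[9:]  3  'fba'
  22  s[9:],s[20:]  1  'f'
  23  s[20:],s[3:]  1  'f'
  24  s[3:],s[8:]  4  'ffba'
  25  s[8:],s[28:]  0  ''
  26  s[28:],s[22:]  1  'g'
  27  s[22:],s[1:]  1  'g'
  28  s[1:],s[19:]  1  'g'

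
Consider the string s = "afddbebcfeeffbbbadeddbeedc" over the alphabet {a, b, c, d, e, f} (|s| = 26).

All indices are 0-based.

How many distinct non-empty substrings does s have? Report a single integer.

rank→(start, suffix):
  0 → (16, 'adeddbeedc')
  1 → (0, 'afddbebcfeeffbbbadeddbeedc')
  2 → (15, 'badeddbeedc')
  3 → (14, 'bbadeddbeedc')
  4 → (13, 'bbbadeddbeedc')
  5 → (6, 'bcfeeffbbbadeddbeedc')
  6 → (4, 'bebcfeeffbbbadeddbeedc')
  7 → (21, 'beedc')
  8 → (25, 'c')
  9 → (7, 'cfeeffbbbadeddbeedc')
  10 → (3, 'dbebcfeeffbbbadeddbeedc')
  11 → (20, 'dbeedc')
  12 → (24, 'dc')
  13 → (2, 'ddbebcfeeffbbbadeddbeedc')
  14 → (19, 'ddbeedc')
  15 → (17, 'deddbeedc')
  16 → (5, 'ebcfeeffbbbadeddbeedc')
  17 → (23, 'edc')
  18 → (18, 'eddbeedc')
  19 → (22, 'eedc')
  20 → (9, 'eeffbbbadeddbeedc')
  21 → (10, 'effbbbadeddbeedc')
  22 → (12, 'fbbbadeddbeedc')
  23 → (1, 'fddbebcfeeffbbbadeddbeedc')
  24 → (8, 'feeffbbbadeddbeedc')
  25 → (11, 'ffbbbadeddbeedc')

SA = [16, 0, 15, 14, 13, 6, 4, 21, 25, 7, 3, 20, 24, 2, 19, 17, 5, 23, 18, 22, 9, 10, 12, 1, 8, 11]
rank  pair      lcp
   1  s[16:],s[0:]  1  'a'
   2  s[0:],s[15:]  0  ''
   3  s[15:],s[14:]  1  'b'
   4  s[14:],s[13:]  2  'bb'
   5  s[13:],s[6:]  1  'b'
   6  s[6:],s[4:]  1  'b'
   7  s[4:],s[21:]  2  'be'
   8  s[21:],s[25:]  0  ''
   9  s[25:],s[7:]  1  'c'
  10  s[7:],s[3:]  0  ''
  11  s[3:],s[20:]  3  'dbe'
  12  s[20:],s[24:]  1  'd'
  13  s[24:],s[2:]  1  'd'
  14  s[2:],s[19:]  4  'ddbe'
  15  s[19:],s[17:]  1  'd'
  16  s[17:],s[5:]  0  ''
  17  s[5:],s[23:]  1  'e'
  18  s[23:],s[18:]  2  'ed'
  19  s[18:],s[22:]  1  'e'
  20  s[22:],s[9:]  2  'ee'
  21  s[9:],s[10:]  1  'e'
  22  s[10:],s[12:]  0  ''
  23  s[12:],s[1:]  1  'f'
  24  s[1:],s[8:]  1  'f'
  25  s[8:],s[11:]  1  'f'

n(n+1)/2 = 26·27/2 = 351
Σ LCP = 0 + 1 + 0 + 1 + 2 + 1 + 1 + 2 + 0 + 1 + 0 + 3 + 1 + 1 + 4 + 1 + 0 + 1 + 2 + 1 + 2 + 1 + 0 + 1 + 1 + 1 = 29
distinct = 351 − 29 = 322

322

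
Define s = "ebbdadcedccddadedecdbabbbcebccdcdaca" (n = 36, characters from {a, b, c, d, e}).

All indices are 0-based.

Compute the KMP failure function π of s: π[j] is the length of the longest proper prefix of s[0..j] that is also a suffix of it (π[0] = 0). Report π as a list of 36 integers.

[0, 0, 0, 0, 0, 0, 0, 1, 0, 0, 0, 0, 0, 0, 0, 1, 0, 1, 0, 0, 0, 0, 0, 0, 0, 0, 1, 2, 0, 0, 0, 0, 0, 0, 0, 0]

π[0] = 0
j=1 s[j]='b': π[1]=0 (border '')
j=2 s[j]='b': π[2]=0 (border '')
j=3 s[j]='d': π[3]=0 (border '')
j=4 s[j]='a': π[4]=0 (border '')
j=5 s[j]='d': π[5]=0 (border '')
j=6 s[j]='c': π[6]=0 (border '')
j=7 s[j]='e': π[7]=1 (border 'e')
j=8 s[j]='d': k: 1→0; π[8]=0 (border '')
j=9 s[j]='c': π[9]=0 (border '')
j=10 s[j]='c': π[10]=0 (border '')
j=11 s[j]='d': π[11]=0 (border '')
j=12 s[j]='d': π[12]=0 (border '')
j=13 s[j]='a': π[13]=0 (border '')
j=14 s[j]='d': π[14]=0 (border '')
j=15 s[j]='e': π[15]=1 (border 'e')
j=16 s[j]='d': k: 1→0; π[16]=0 (border '')
j=17 s[j]='e': π[17]=1 (border 'e')
j=18 s[j]='c': k: 1→0; π[18]=0 (border '')
j=19 s[j]='d': π[19]=0 (border '')
j=20 s[j]='b': π[20]=0 (border '')
j=21 s[j]='a': π[21]=0 (border '')
j=22 s[j]='b': π[22]=0 (border '')
j=23 s[j]='b': π[23]=0 (border '')
j=24 s[j]='b': π[24]=0 (border '')
j=25 s[j]='c': π[25]=0 (border '')
j=26 s[j]='e': π[26]=1 (border 'e')
j=27 s[j]='b': π[27]=2 (border 'eb')
j=28 s[j]='c': k: 2→0; π[28]=0 (border '')
j=29 s[j]='c': π[29]=0 (border '')
j=30 s[j]='d': π[30]=0 (border '')
j=31 s[j]='c': π[31]=0 (border '')
j=32 s[j]='d': π[32]=0 (border '')
j=33 s[j]='a': π[33]=0 (border '')
j=34 s[j]='c': π[34]=0 (border '')
j=35 s[j]='a': π[35]=0 (border '')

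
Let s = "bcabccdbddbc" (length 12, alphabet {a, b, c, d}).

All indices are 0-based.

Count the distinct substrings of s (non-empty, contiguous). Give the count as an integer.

67

sorted suffixes:
  #0 SA[0]=2  'abccdbddbc'
  #1 SA[1]=10  'bc'
  #2 SA[2]=0  'bcabccdbddbc'
  #3 SA[3]=3  'bccdbddbc'
  #4 SA[4]=7  'bddbc'
  #5 SA[5]=11  'c'
  #6 SA[6]=1  'cabccdbddbc'
  #7 SA[7]=4  'ccdbddbc'
  #8 SA[8]=5  'cdbddbc'
  #9 SA[9]=9  'dbc'
  #10 SA[10]=6  'dbddbc'
  #11 SA[11]=8  'ddbc'

SA = [2, 10, 0, 3, 7, 11, 1, 4, 5, 9, 6, 8]
rank  pair      lcp
   1  s[2:],s[10:]  0  ''
   2  s[10:],s[0:]  2  'bc'
   3  s[0:],s[3:]  2  'bc'
   4  s[3:],s[7:]  1  'b'
   5  s[7:],s[11:]  0  ''
   6  s[11:],s[1:]  1  'c'
   7  s[1:],s[4:]  1  'c'
   8  s[4:],s[5:]  1  'c'
   9  s[5:],s[9:]  0  ''
  10  s[9:],s[6:]  2  'db'
  11  s[6:],s[8:]  1  'd'

n(n+1)/2 = 12·13/2 = 78
Σ LCP = 0 + 0 + 2 + 2 + 1 + 0 + 1 + 1 + 1 + 0 + 2 + 1 = 11
distinct = 78 − 11 = 67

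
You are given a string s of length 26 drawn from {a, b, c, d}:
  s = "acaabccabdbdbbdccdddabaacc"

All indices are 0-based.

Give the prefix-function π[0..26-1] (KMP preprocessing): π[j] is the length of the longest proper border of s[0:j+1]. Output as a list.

[0, 0, 1, 1, 0, 0, 0, 1, 0, 0, 0, 0, 0, 0, 0, 0, 0, 0, 0, 0, 1, 0, 1, 1, 2, 0]

π[0] = 0
j=1 s[j]='c': π[1]=0 (border '')
j=2 s[j]='a': π[2]=1 (border 'a')
j=3 s[j]='a': k: 1→0; π[3]=1 (border 'a')
j=4 s[j]='b': k: 1→0; π[4]=0 (border '')
j=5 s[j]='c': π[5]=0 (border '')
j=6 s[j]='c': π[6]=0 (border '')
j=7 s[j]='a': π[7]=1 (border 'a')
j=8 s[j]='b': k: 1→0; π[8]=0 (border '')
j=9 s[j]='d': π[9]=0 (border '')
j=10 s[j]='b': π[10]=0 (border '')
j=11 s[j]='d': π[11]=0 (border '')
j=12 s[j]='b': π[12]=0 (border '')
j=13 s[j]='b': π[13]=0 (border '')
j=14 s[j]='d': π[14]=0 (border '')
j=15 s[j]='c': π[15]=0 (border '')
j=16 s[j]='c': π[16]=0 (border '')
j=17 s[j]='d': π[17]=0 (border '')
j=18 s[j]='d': π[18]=0 (border '')
j=19 s[j]='d': π[19]=0 (border '')
j=20 s[j]='a': π[20]=1 (border 'a')
j=21 s[j]='b': k: 1→0; π[21]=0 (border '')
j=22 s[j]='a': π[22]=1 (border 'a')
j=23 s[j]='a': k: 1→0; π[23]=1 (border 'a')
j=24 s[j]='c': π[24]=2 (border 'ac')
j=25 s[j]='c': k: 2→0; π[25]=0 (border '')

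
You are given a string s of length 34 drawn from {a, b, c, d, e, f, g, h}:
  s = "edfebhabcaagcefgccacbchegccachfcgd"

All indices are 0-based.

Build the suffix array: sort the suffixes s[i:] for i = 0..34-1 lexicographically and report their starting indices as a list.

[9, 6, 18, 27, 10, 7, 20, 4, 8, 17, 26, 19, 16, 25, 12, 31, 21, 28, 33, 1, 3, 0, 13, 23, 30, 2, 14, 15, 24, 11, 32, 5, 22, 29]

rank | idx | suffix
   0 |   9 | aagcefgccacbchegccachfcgd
   1 |   6 | abcaagcefgccacbchegccachfcgd
   2 |  18 | acbchegccachfcgd
   3 |  27 | achfcgd
   4 |  10 | agcefgccacbchegccachfcgd
   5 |   7 | bcaagcefgccacbchegccachfcgd
   6 |  20 | bchegccachfcgd
   7 |   4 | bhabcaagcefgccacbchegccachfcgd
   8 |   8 | caagcefgccacbchegccachfcgd
   9 |  17 | cacbchegccachfcgd
  10 |  26 | cachfcgd
  11 |  19 | cbchegccachfcgd
  12 |  16 | ccacbchegccachfcgd
  13 |  25 | ccachfcgd
  14 |  12 | cefgccacbchegccachfcgd
  15 |  31 | cgd
  16 |  21 | chegccachfcgd
  17 |  28 | chfcgd
  18 |  33 | d
  19 |   1 | dfebhabcaagcefgccacbchegccachfcgd
  20 |   3 | ebhabcaagcefgccacbchegccachfcgd
  21 |   0 | edfebhabcaagcefgccacbchegccachfcgd
  22 |  13 | efgccacbchegccachfcgd
  23 |  23 | egccachfcgd
  24 |  30 | fcgd
  25 |   2 | febhabcaagcefgccacbchegccachfcgd
  26 |  14 | fgccacbchegccachfcgd
  27 |  15 | gccacbchegccachfcgd
  28 |  24 | gccachfcgd
  29 |  11 | gcefgccacbchegccachfcgd
  30 |  32 | gd
  31 |   5 | habcaagcefgccacbchegccachfcgd
  32 |  22 | hegccachfcgd
  33 |  29 | hfcgd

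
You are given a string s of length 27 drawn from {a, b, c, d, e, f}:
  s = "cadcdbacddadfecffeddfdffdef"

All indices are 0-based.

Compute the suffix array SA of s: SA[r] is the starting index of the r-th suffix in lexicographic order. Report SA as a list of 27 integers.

rank→(start, suffix):
  0 → (6, 'acddadfecffeddfdffdef')
  1 → (1, 'adcdbacddadfecffeddfdffdef')
  2 → (10, 'adfecffeddfdffdef')
  3 → (5, 'bacddadfecffeddfdffdef')
  4 → (0, 'cadcdbacddadfecffeddfdffdef')
  5 → (3, 'cdbacddadfecffeddfdffdef')
  6 → (7, 'cddadfecffeddfdffdef')
  7 → (14, 'cffeddfdffdef')
  8 → (9, 'dadfecffeddfdffdef')
  9 → (4, 'dbacddadfecffeddfdffdef')
  10 → (2, 'dcdbacddadfecffeddfdffdef')
  11 → (8, 'ddadfecffeddfdffdef')
  12 → (18, 'ddfdffdef')
  13 → (24, 'def')
  14 → (19, 'dfdffdef')
  15 → (11, 'dfecffeddfdffdef')
  16 → (21, 'dffdef')
  17 → (13, 'ecffeddfdffdef')
  18 → (17, 'eddfdffdef')
  19 → (25, 'ef')
  20 → (26, 'f')
  21 → (23, 'fdef')
  22 → (20, 'fdffdef')
  23 → (12, 'fecffeddfdffdef')
  24 → (16, 'feddfdffdef')
  25 → (22, 'ffdef')
  26 → (15, 'ffeddfdffdef')

[6, 1, 10, 5, 0, 3, 7, 14, 9, 4, 2, 8, 18, 24, 19, 11, 21, 13, 17, 25, 26, 23, 20, 12, 16, 22, 15]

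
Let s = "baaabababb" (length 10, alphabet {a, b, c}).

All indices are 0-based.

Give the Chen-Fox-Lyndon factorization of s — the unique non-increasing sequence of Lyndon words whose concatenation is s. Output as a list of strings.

emit factor 1: 'b' (i=0, period=1)
emit factor 2: 'aaabababb' (i=1, period=9)

["b", "aaabababb"]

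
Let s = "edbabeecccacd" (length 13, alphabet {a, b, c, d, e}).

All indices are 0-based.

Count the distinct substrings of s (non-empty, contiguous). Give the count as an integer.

sorted suffixes:
  #0 SA[0]=3  'abeecccacd'
  #1 SA[1]=10  'acd'
  #2 SA[2]=2  'babeecccacd'
  #3 SA[3]=4  'beecccacd'
  #4 SA[4]=9  'cacd'
  #5 SA[5]=8  'ccacd'
  #6 SA[6]=7  'cccacd'
  #7 SA[7]=11  'cd'
  #8 SA[8]=12  'd'
  #9 SA[9]=1  'dbabeecccacd'
  #10 SA[10]=6  'ecccacd'
  #11 SA[11]=0  'edbabeecccacd'
  #12 SA[12]=5  'eecccacd'

SA = [3, 10, 2, 4, 9, 8, 7, 11, 12, 1, 6, 0, 5]
rank  pair      lcp
   1  s[3:],s[10:]  1  'a'
   2  s[10:],s[2:]  0  ''
   3  s[2:],s[4:]  1  'b'
   4  s[4:],s[9:]  0  ''
   5  s[9:],s[8:]  1  'c'
   6  s[8:],s[7:]  2  'cc'
   7  s[7:],s[11:]  1  'c'
   8  s[11:],s[12:]  0  ''
   9  s[12:],s[1:]  1  'd'
  10  s[1:],s[6:]  0  ''
  11  s[6:],s[0:]  1  'e'
  12  s[0:],s[5:]  1  'e'

n(n+1)/2 = 13·14/2 = 91
Σ LCP = 0 + 1 + 0 + 1 + 0 + 1 + 2 + 1 + 0 + 1 + 0 + 1 + 1 = 9
distinct = 91 − 9 = 82

82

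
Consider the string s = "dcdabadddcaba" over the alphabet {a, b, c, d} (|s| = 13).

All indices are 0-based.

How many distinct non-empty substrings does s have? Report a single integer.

rank | idx | suffix
   0 |  12 | a
   1 |  10 | aba
   2 |   3 | abadddcaba
   3 |   5 | adddcaba
   4 |  11 | ba
   5 |   4 | badddcaba
   6 |   9 | caba
   7 |   1 | cdabadddcaba
   8 |   2 | dabadddcaba
   9 |   8 | dcaba
  10 |   0 | dcdabadddcaba
  11 |   7 | ddcaba
  12 |   6 | dddcaba

SA = [12, 10, 3, 5, 11, 4, 9, 1, 2, 8, 0, 7, 6]
[i] adj suffixes → lcp
  [1] 12/10 → 1 ('a')
  [2] 10/3 → 3 ('aba')
  [3] 3/5 → 1 ('a')
  [4] 5/11 → 0 ('')
  [5] 11/4 → 2 ('ba')
  [6] 4/9 → 0 ('')
  [7] 9/1 → 1 ('c')
  [8] 1/2 → 0 ('')
  [9] 2/8 → 1 ('d')
  [10] 8/0 → 2 ('dc')
  [11] 0/7 → 1 ('d')
  [12] 7/6 → 2 ('dd')

n(n+1)/2 = 13·14/2 = 91
Σ LCP = 0 + 1 + 3 + 1 + 0 + 2 + 0 + 1 + 0 + 1 + 2 + 1 + 2 = 14
distinct = 91 − 14 = 77

77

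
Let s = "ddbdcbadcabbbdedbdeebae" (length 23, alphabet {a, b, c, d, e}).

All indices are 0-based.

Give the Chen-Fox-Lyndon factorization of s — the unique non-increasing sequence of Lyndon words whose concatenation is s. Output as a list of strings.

emit factor 1: 'd' (i=0, period=1)
emit factor 2: 'd' (i=1, period=1)
emit factor 3: 'bdc' (i=2, period=3)
emit factor 4: 'b' (i=5, period=1)
emit factor 5: 'adc' (i=6, period=3)
emit factor 6: 'abbbdedbdeebae' (i=9, period=14)

["d", "d", "bdc", "b", "adc", "abbbdedbdeebae"]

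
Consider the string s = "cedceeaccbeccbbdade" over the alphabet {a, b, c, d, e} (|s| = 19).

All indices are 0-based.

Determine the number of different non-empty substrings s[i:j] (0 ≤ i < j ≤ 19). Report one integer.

172

sorted suffixes:
  #0 SA[0]=6  'accbeccbbdade'
  #1 SA[1]=16  'ade'
  #2 SA[2]=13  'bbdade'
  #3 SA[3]=14  'bdade'
  #4 SA[4]=9  'beccbbdade'
  #5 SA[5]=12  'cbbdade'
  #6 SA[6]=8  'cbeccbbdade'
  #7 SA[7]=11  'ccbbdade'
  #8 SA[8]=7  'ccbeccbbdade'
  #9 SA[9]=0  'cedceeaccbeccbbdade'
  #10 SA[10]=3  'ceeaccbeccbbdade'
  #11 SA[11]=15  'dade'
  #12 SA[12]=2  'dceeaccbeccbbdade'
  #13 SA[13]=17  'de'
  #14 SA[14]=18  'e'
  #15 SA[15]=5  'eaccbeccbbdade'
  #16 SA[16]=10  'eccbbdade'
  #17 SA[17]=1  'edceeaccbeccbbdade'
  #18 SA[18]=4  'eeaccbeccbbdade'

SA = [6, 16, 13, 14, 9, 12, 8, 11, 7, 0, 3, 15, 2, 17, 18, 5, 10, 1, 4]
[i] adj suffixes → lcp
  [1] 6/16 → 1 ('a')
  [2] 16/13 → 0 ('')
  [3] 13/14 → 1 ('b')
  [4] 14/9 → 1 ('b')
  [5] 9/12 → 0 ('')
  [6] 12/8 → 2 ('cb')
  [7] 8/11 → 1 ('c')
  [8] 11/7 → 3 ('ccb')
  [9] 7/0 → 1 ('c')
  [10] 0/3 → 2 ('ce')
  [11] 3/15 → 0 ('')
  [12] 15/2 → 1 ('d')
  [13] 2/17 → 1 ('d')
  [14] 17/18 → 0 ('')
  [15] 18/5 → 1 ('e')
  [16] 5/10 → 1 ('e')
  [17] 10/1 → 1 ('e')
  [18] 1/4 → 1 ('e')

n(n+1)/2 = 19·20/2 = 190
Σ LCP = 0 + 1 + 0 + 1 + 1 + 0 + 2 + 1 + 3 + 1 + 2 + 0 + 1 + 1 + 0 + 1 + 1 + 1 + 1 = 18
distinct = 190 − 18 = 172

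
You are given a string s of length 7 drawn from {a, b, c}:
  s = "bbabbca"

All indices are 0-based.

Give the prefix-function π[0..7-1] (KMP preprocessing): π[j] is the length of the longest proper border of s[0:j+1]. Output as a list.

[0, 1, 0, 1, 2, 0, 0]

π[0] = 0
j=1 s[j]='b': π[1]=1 (border 'b')
j=2 s[j]='a': k: 1→0; π[2]=0 (border '')
j=3 s[j]='b': π[3]=1 (border 'b')
j=4 s[j]='b': π[4]=2 (border 'bb')
j=5 s[j]='c': k: 2→1→0; π[5]=0 (border '')
j=6 s[j]='a': π[6]=0 (border '')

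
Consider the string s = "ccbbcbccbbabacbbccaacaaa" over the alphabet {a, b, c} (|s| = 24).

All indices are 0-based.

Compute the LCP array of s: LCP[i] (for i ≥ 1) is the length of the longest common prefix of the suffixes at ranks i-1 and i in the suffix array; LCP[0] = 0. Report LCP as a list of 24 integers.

[0, 1, 2, 2, 1, 1, 2, 0, 2, 1, 2, 3, 1, 2, 3, 0, 3, 1, 3, 4, 2, 1, 2, 4]

rank | idx | suffix
   0 |  23 | a
   1 |  22 | aa
   2 |  21 | aaa
   3 |  18 | aacaaa
   4 |  10 | abacbbccaacaaa
   5 |  19 | acaaa
   6 |  12 | acbbccaacaaa
   7 |   9 | babacbbccaacaaa
   8 |  11 | bacbbccaacaaa
   9 |   8 | bbabacbbccaacaaa
  10 |   2 | bbcbccbbabacbbccaacaaa
  11 |  14 | bbccaacaaa
  12 |   3 | bcbccbbabacbbccaacaaa
  13 |  15 | bccaacaaa
  14 |   5 | bccbbabacbbccaacaaa
  15 |  20 | caaa
  16 |  17 | caacaaa
  17 |   7 | cbbabacbbccaacaaa
  18 |   1 | cbbcbccbbabacbbccaacaaa
  19 |  13 | cbbccaacaaa
  20 |   4 | cbccbbabacbbccaacaaa
  21 |  16 | ccaacaaa
  22 |   6 | ccbbabacbbccaacaaa
  23 |   0 | ccbbcbccbbabacbbccaacaaa

SA = [23, 22, 21, 18, 10, 19, 12, 9, 11, 8, 2, 14, 3, 15, 5, 20, 17, 7, 1, 13, 4, 16, 6, 0]
[i] adj suffixes → lcp
  [1] 23/22 → 1 ('a')
  [2] 22/21 → 2 ('aa')
  [3] 21/18 → 2 ('aa')
  [4] 18/10 → 1 ('a')
  [5] 10/19 → 1 ('a')
  [6] 19/12 → 2 ('ac')
  [7] 12/9 → 0 ('')
  [8] 9/11 → 2 ('ba')
  [9] 11/8 → 1 ('b')
  [10] 8/2 → 2 ('bb')
  [11] 2/14 → 3 ('bbc')
  [12] 14/3 → 1 ('b')
  [13] 3/15 → 2 ('bc')
  [14] 15/5 → 3 ('bcc')
  [15] 5/20 → 0 ('')
  [16] 20/17 → 3 ('caa')
  [17] 17/7 → 1 ('c')
  [18] 7/1 → 3 ('cbb')
  [19] 1/13 → 4 ('cbbc')
  [20] 13/4 → 2 ('cb')
  [21] 4/16 → 1 ('c')
  [22] 16/6 → 2 ('cc')
  [23] 6/0 → 4 ('ccbb')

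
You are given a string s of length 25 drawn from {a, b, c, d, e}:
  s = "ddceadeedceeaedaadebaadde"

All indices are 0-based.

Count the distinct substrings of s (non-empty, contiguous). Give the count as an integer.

rank→(start, suffix):
  0 → (20, 'aadde')
  1 → (15, 'aadebaadde')
  2 → (21, 'adde')
  3 → (16, 'adebaadde')
  4 → (4, 'adeedceeaedaadebaadde')
  5 → (12, 'aedaadebaadde')
  6 → (19, 'baadde')
  7 → (2, 'ceadeedceeaedaadebaadde')
  8 → (9, 'ceeaedaadebaadde')
  9 → (14, 'daadebaadde')
  10 → (1, 'dceadeedceeaedaadebaadde')
  11 → (8, 'dceeaedaadebaadde')
  12 → (0, 'ddceadeedceeaedaadebaadde')
  13 → (22, 'dde')
  14 → (23, 'de')
  15 → (17, 'debaadde')
  16 → (5, 'deedceeaedaadebaadde')
  17 → (24, 'e')
  18 → (3, 'eadeedceeaedaadebaadde')
  19 → (11, 'eaedaadebaadde')
  20 → (18, 'ebaadde')
  21 → (13, 'edaadebaadde')
  22 → (7, 'edceeaedaadebaadde')
  23 → (10, 'eeaedaadebaadde')
  24 → (6, 'eedceeaedaadebaadde')

SA = [20, 15, 21, 16, 4, 12, 19, 2, 9, 14, 1, 8, 0, 22, 23, 17, 5, 24, 3, 11, 18, 13, 7, 10, 6]
i: (SA[i-1],SA[i]) lcp shared
  1: (20,15) 3 'aad'
  2: (15,21) 1 'a'
  3: (21,16) 2 'ad'
  4: (16,4) 3 'ade'
  5: (4,12) 1 'a'
  6: (12,19) 0 ''
  7: (19,2) 0 ''
  8: (2,9) 2 'ce'
  9: (9,14) 0 ''
  10: (14,1) 1 'd'
  11: (1,8) 3 'dce'
  12: (8,0) 1 'd'
  13: (0,22) 2 'dd'
  14: (22,23) 1 'd'
  15: (23,17) 2 'de'
  16: (17,5) 2 'de'
  17: (5,24) 0 ''
  18: (24,3) 1 'e'
  19: (3,11) 2 'ea'
  20: (11,18) 1 'e'
  21: (18,13) 1 'e'
  22: (13,7) 2 'ed'
  23: (7,10) 1 'e'
  24: (10,6) 2 'ee'

n(n+1)/2 = 25·26/2 = 325
Σ LCP = 0 + 3 + 1 + 2 + 3 + 1 + 0 + 0 + 2 + 0 + 1 + 3 + 1 + 2 + 1 + 2 + 2 + 0 + 1 + 2 + 1 + 1 + 2 + 1 + 2 = 34
distinct = 325 − 34 = 291

291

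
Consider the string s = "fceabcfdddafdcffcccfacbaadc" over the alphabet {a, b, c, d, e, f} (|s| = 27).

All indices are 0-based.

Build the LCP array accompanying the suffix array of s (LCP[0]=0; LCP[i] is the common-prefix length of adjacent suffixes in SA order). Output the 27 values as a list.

sorted suffixes:
  #0 SA[0]=23  'aadc'
  #1 SA[1]=3  'abcfdddafdcffcccfacbaadc'
  #2 SA[2]=20  'acbaadc'
  #3 SA[3]=24  'adc'
  #4 SA[4]=10  'afdcffcccfacbaadc'
  #5 SA[5]=22  'baadc'
  #6 SA[6]=4  'bcfdddafdcffcccfacbaadc'
  #7 SA[7]=26  'c'
  #8 SA[8]=21  'cbaadc'
  #9 SA[9]=16  'cccfacbaadc'
  #10 SA[10]=17  'ccfacbaadc'
  #11 SA[11]=1  'ceabcfdddafdcffcccfacbaadc'
  #12 SA[12]=18  'cfacbaadc'
  #13 SA[13]=5  'cfdddafdcffcccfacbaadc'
  #14 SA[14]=13  'cffcccfacbaadc'
  #15 SA[15]=9  'dafdcffcccfacbaadc'
  #16 SA[16]=25  'dc'
  #17 SA[17]=12  'dcffcccfacbaadc'
  #18 SA[18]=8  'ddafdcffcccfacbaadc'
  #19 SA[19]=7  'dddafdcffcccfacbaadc'
  #20 SA[20]=2  'eabcfdddafdcffcccfacbaadc'
  #21 SA[21]=19  'facbaadc'
  #22 SA[22]=15  'fcccfacbaadc'
  #23 SA[23]=0  'fceabcfdddafdcffcccfacbaadc'
  #24 SA[24]=11  'fdcffcccfacbaadc'
  #25 SA[25]=6  'fdddafdcffcccfacbaadc'
  #26 SA[26]=14  'ffcccfacbaadc'

SA = [23, 3, 20, 24, 10, 22, 4, 26, 21, 16, 17, 1, 18, 5, 13, 9, 25, 12, 8, 7, 2, 19, 15, 0, 11, 6, 14]
rank  pair      lcp
   1  s[23:],s[3:]  1  'a'
   2  s[3:],s[20:]  1  'a'
   3  s[20:],s[24:]  1  'a'
   4  s[24:],s[10:]  1  'a'
   5  s[10:],s[22:]  0  ''
   6  s[22:],s[4:]  1  'b'
   7  s[4:],s[26:]  0  ''
   8  s[26:],s[21:]  1  'c'
   9  s[21:],s[16:]  1  'c'
  10  s[16:],s[17:]  2  'cc'
  11  s[17:],s[1:]  1  'c'
  12  s[1:],s[18:]  1  'c'
  13  s[18:],s[5:]  2  'cf'
  14  s[5:],s[13:]  2  'cf'
  15  s[13:],s[9:]  0  ''
  16  s[9:],s[25:]  1  'd'
  17  s[25:],s[12:]  2  'dc'
  18  s[12:],s[8:]  1  'd'
  19  s[8:],s[7:]  2  'dd'
  20  s[7:],s[2:]  0  ''
  21  s[2:],s[19:]  0  ''
  22  s[19:],s[15:]  1  'f'
  23  s[15:],s[0:]  2  'fc'
  24  s[0:],s[11:]  1  'f'
  25  s[11:],s[6:]  2  'fd'
  26  s[6:],s[14:]  1  'f'

[0, 1, 1, 1, 1, 0, 1, 0, 1, 1, 2, 1, 1, 2, 2, 0, 1, 2, 1, 2, 0, 0, 1, 2, 1, 2, 1]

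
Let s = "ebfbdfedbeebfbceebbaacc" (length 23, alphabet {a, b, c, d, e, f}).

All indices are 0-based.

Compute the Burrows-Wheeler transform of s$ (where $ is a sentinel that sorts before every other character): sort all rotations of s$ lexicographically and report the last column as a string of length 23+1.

cbabeffdeecabebee$fcbbbd

rank  rotation                  last
    0  $ebfbdfedbeebfbceebbaacc  c
    1  aacc$ebfbdfedbeebfbceebb  b
    2  acc$ebfbdfedbeebfbceebba  a
    3  baacc$ebfbdfedbeebfbceeb  b
    4  bbaacc$ebfbdfedbeebfbcee  e
    5  bceebbaacc$ebfbdfedbeebf  f
    6  bdfedbeebfbceebbaacc$ebf  f
    7  beebfbceebbaacc$ebfbdfed  d
    8  bfbceebbaacc$ebfbdfedbee  e
    9  bfbdfedbeebfbceebbaacc$e  e
   10  c$ebfbdfedbeebfbceebbaac  c
   11  cc$ebfbdfedbeebfbceebbaa  a
   12  ceebbaacc$ebfbdfedbeebfb  b
   13  dbeebfbceebbaacc$ebfbdfe  e
   14  dfedbeebfbceebbaacc$ebfb  b
   15  ebbaacc$ebfbdfedbeebfbce  e
   16  ebfbceebbaacc$ebfbdfedbe  e
   17  ebfbdfedbeebfbceebbaacc$  $
   18  edbeebfbceebbaacc$ebfbdf  f
   19  eebbaacc$ebfbdfedbeebfbc  c
   20  eebfbceebbaacc$ebfbdfedb  b
   21  fbceebbaacc$ebfbdfedbeeb  b
   22  fbdfedbeebfbceebbaacc$eb  b
   23  fedbeebfbceebbaacc$ebfbd  d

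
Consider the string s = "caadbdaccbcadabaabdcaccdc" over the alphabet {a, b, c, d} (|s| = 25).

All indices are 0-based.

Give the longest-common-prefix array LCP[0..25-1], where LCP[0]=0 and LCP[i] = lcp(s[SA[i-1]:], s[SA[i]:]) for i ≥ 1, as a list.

rank | idx | suffix
   0 |  15 | aabdcaccdc
   1 |   1 | aadbdaccbcadabaabdcaccdc
   2 |  13 | abaabdcaccdc
   3 |  16 | abdcaccdc
   4 |   6 | accbcadabaabdcaccdc
   5 |  20 | accdc
   6 |  11 | adabaabdcaccdc
   7 |   2 | adbdaccbcadabaabdcaccdc
   8 |  14 | baabdcaccdc
   9 |   9 | bcadabaabdcaccdc
  10 |   4 | bdaccbcadabaabdcaccdc
  11 |  17 | bdcaccdc
  12 |  24 | c
  13 |   0 | caadbdaccbcadabaabdcaccdc
  14 |  19 | caccdc
  15 |  10 | cadabaabdcaccdc
  16 |   8 | cbcadabaabdcaccdc
  17 |   7 | ccbcadabaabdcaccdc
  18 |  21 | ccdc
  19 |  22 | cdc
  20 |  12 | dabaabdcaccdc
  21 |   5 | daccbcadabaabdcaccdc
  22 |   3 | dbdaccbcadabaabdcaccdc
  23 |  23 | dc
  24 |  18 | dcaccdc

SA = [15, 1, 13, 16, 6, 20, 11, 2, 14, 9, 4, 17, 24, 0, 19, 10, 8, 7, 21, 22, 12, 5, 3, 23, 18]
[i] adj suffixes → lcp
  [1] 15/1 → 2 ('aa')
  [2] 1/13 → 1 ('a')
  [3] 13/16 → 2 ('ab')
  [4] 16/6 → 1 ('a')
  [5] 6/20 → 3 ('acc')
  [6] 20/11 → 1 ('a')
  [7] 11/2 → 2 ('ad')
  [8] 2/14 → 0 ('')
  [9] 14/9 → 1 ('b')
  [10] 9/4 → 1 ('b')
  [11] 4/17 → 2 ('bd')
  [12] 17/24 → 0 ('')
  [13] 24/0 → 1 ('c')
  [14] 0/19 → 2 ('ca')
  [15] 19/10 → 2 ('ca')
  [16] 10/8 → 1 ('c')
  [17] 8/7 → 1 ('c')
  [18] 7/21 → 2 ('cc')
  [19] 21/22 → 1 ('c')
  [20] 22/12 → 0 ('')
  [21] 12/5 → 2 ('da')
  [22] 5/3 → 1 ('d')
  [23] 3/23 → 1 ('d')
  [24] 23/18 → 2 ('dc')

[0, 2, 1, 2, 1, 3, 1, 2, 0, 1, 1, 2, 0, 1, 2, 2, 1, 1, 2, 1, 0, 2, 1, 1, 2]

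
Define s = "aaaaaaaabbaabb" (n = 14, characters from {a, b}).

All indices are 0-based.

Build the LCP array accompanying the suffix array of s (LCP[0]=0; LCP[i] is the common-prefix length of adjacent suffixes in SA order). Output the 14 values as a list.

[0, 7, 6, 5, 4, 3, 2, 4, 1, 3, 0, 1, 1, 2]

sorted suffixes:
  #0 SA[0]=0  'aaaaaaaabbaabb'
  #1 SA[1]=1  'aaaaaaabbaabb'
  #2 SA[2]=2  'aaaaaabbaabb'
  #3 SA[3]=3  'aaaaabbaabb'
  #4 SA[4]=4  'aaaabbaabb'
  #5 SA[5]=5  'aaabbaabb'
  #6 SA[6]=10  'aabb'
  #7 SA[7]=6  'aabbaabb'
  #8 SA[8]=11  'abb'
  #9 SA[9]=7  'abbaabb'
  #10 SA[10]=13  'b'
  #11 SA[11]=9  'baabb'
  #12 SA[12]=12  'bb'
  #13 SA[13]=8  'bbaabb'

SA = [0, 1, 2, 3, 4, 5, 10, 6, 11, 7, 13, 9, 12, 8]
[i] adj suffixes → lcp
  [1] 0/1 → 7 ('aaaaaaa')
  [2] 1/2 → 6 ('aaaaaa')
  [3] 2/3 → 5 ('aaaaa')
  [4] 3/4 → 4 ('aaaa')
  [5] 4/5 → 3 ('aaa')
  [6] 5/10 → 2 ('aa')
  [7] 10/6 → 4 ('aabb')
  [8] 6/11 → 1 ('a')
  [9] 11/7 → 3 ('abb')
  [10] 7/13 → 0 ('')
  [11] 13/9 → 1 ('b')
  [12] 9/12 → 1 ('b')
  [13] 12/8 → 2 ('bb')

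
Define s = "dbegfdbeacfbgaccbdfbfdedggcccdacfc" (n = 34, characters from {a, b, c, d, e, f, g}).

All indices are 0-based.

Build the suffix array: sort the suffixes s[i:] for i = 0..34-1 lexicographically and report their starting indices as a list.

rank→(start, suffix):
  0 → (13, 'accbdfbfdedggcccdacfc')
  1 → (8, 'acfbgaccbdfbfdedggcccdacfc')
  2 → (30, 'acfc')
  3 → (16, 'bdfbfdedggcccdacfc')
  4 → (6, 'beacfbgaccbdfbfdedggcccdacfc')
  5 → (1, 'begfdbeacfbgaccbdfbfdedggcccdacfc')
  6 → (19, 'bfdedggcccdacfc')
  7 → (11, 'bgaccbdfbfdedggcccdacfc')
  8 → (33, 'c')
  9 → (15, 'cbdfbfdedggcccdacfc')
  10 → (14, 'ccbdfbfdedggcccdacfc')
  11 → (26, 'cccdacfc')
  12 → (27, 'ccdacfc')
  13 → (28, 'cdacfc')
  14 → (9, 'cfbgaccbdfbfdedggcccdacfc')
  15 → (31, 'cfc')
  16 → (29, 'dacfc')
  17 → (5, 'dbeacfbgaccbdfbfdedggcccdacfc')
  18 → (0, 'dbegfdbeacfbgaccbdfbfdedggcccdacfc')
  19 → (21, 'dedggcccdacfc')
  20 → (17, 'dfbfdedggcccdacfc')
  21 → (23, 'dggcccdacfc')
  22 → (7, 'eacfbgaccbdfbfdedggcccdacfc')
  23 → (22, 'edggcccdacfc')
  24 → (2, 'egfdbeacfbgaccbdfbfdedggcccdacfc')
  25 → (18, 'fbfdedggcccdacfc')
  26 → (10, 'fbgaccbdfbfdedggcccdacfc')
  27 → (32, 'fc')
  28 → (4, 'fdbeacfbgaccbdfbfdedggcccdacfc')
  29 → (20, 'fdedggcccdacfc')
  30 → (12, 'gaccbdfbfdedggcccdacfc')
  31 → (25, 'gcccdacfc')
  32 → (3, 'gfdbeacfbgaccbdfbfdedggcccdacfc')
  33 → (24, 'ggcccdacfc')

[13, 8, 30, 16, 6, 1, 19, 11, 33, 15, 14, 26, 27, 28, 9, 31, 29, 5, 0, 21, 17, 23, 7, 22, 2, 18, 10, 32, 4, 20, 12, 25, 3, 24]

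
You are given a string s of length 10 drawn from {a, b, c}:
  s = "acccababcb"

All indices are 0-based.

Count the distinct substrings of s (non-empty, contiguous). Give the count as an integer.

46

sorted suffixes:
  #0 SA[0]=4  'ababcb'
  #1 SA[1]=6  'abcb'
  #2 SA[2]=0  'acccababcb'
  #3 SA[3]=9  'b'
  #4 SA[4]=5  'babcb'
  #5 SA[5]=7  'bcb'
  #6 SA[6]=3  'cababcb'
  #7 SA[7]=8  'cb'
  #8 SA[8]=2  'ccababcb'
  #9 SA[9]=1  'cccababcb'

SA = [4, 6, 0, 9, 5, 7, 3, 8, 2, 1]
[i] adj suffixes → lcp
  [1] 4/6 → 2 ('ab')
  [2] 6/0 → 1 ('a')
  [3] 0/9 → 0 ('')
  [4] 9/5 → 1 ('b')
  [5] 5/7 → 1 ('b')
  [6] 7/3 → 0 ('')
  [7] 3/8 → 1 ('c')
  [8] 8/2 → 1 ('c')
  [9] 2/1 → 2 ('cc')

n(n+1)/2 = 10·11/2 = 55
Σ LCP = 0 + 2 + 1 + 0 + 1 + 1 + 0 + 1 + 1 + 2 = 9
distinct = 55 − 9 = 46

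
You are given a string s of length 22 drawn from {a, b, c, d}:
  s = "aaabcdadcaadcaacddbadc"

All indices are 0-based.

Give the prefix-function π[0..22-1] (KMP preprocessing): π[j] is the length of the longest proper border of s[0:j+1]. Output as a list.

π[0] = 0
j=1 s[j]='a': π[1]=1 (border 'a')
j=2 s[j]='a': π[2]=2 (border 'aa')
j=3 s[j]='b': k: 2→1→0; π[3]=0 (border '')
j=4 s[j]='c': π[4]=0 (border '')
j=5 s[j]='d': π[5]=0 (border '')
j=6 s[j]='a': π[6]=1 (border 'a')
j=7 s[j]='d': k: 1→0; π[7]=0 (border '')
j=8 s[j]='c': π[8]=0 (border '')
j=9 s[j]='a': π[9]=1 (border 'a')
j=10 s[j]='a': π[10]=2 (border 'aa')
j=11 s[j]='d': k: 2→1→0; π[11]=0 (border '')
j=12 s[j]='c': π[12]=0 (border '')
j=13 s[j]='a': π[13]=1 (border 'a')
j=14 s[j]='a': π[14]=2 (border 'aa')
j=15 s[j]='c': k: 2→1→0; π[15]=0 (border '')
j=16 s[j]='d': π[16]=0 (border '')
j=17 s[j]='d': π[17]=0 (border '')
j=18 s[j]='b': π[18]=0 (border '')
j=19 s[j]='a': π[19]=1 (border 'a')
j=20 s[j]='d': k: 1→0; π[20]=0 (border '')
j=21 s[j]='c': π[21]=0 (border '')

[0, 1, 2, 0, 0, 0, 1, 0, 0, 1, 2, 0, 0, 1, 2, 0, 0, 0, 0, 1, 0, 0]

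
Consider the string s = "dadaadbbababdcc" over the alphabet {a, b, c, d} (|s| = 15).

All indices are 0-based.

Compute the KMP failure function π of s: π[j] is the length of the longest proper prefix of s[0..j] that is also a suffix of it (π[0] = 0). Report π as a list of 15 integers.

[0, 0, 1, 2, 0, 1, 0, 0, 0, 0, 0, 0, 1, 0, 0]

π[0] = 0
j=1 s[j]='a': π[1]=0 (border '')
j=2 s[j]='d': π[2]=1 (border 'd')
j=3 s[j]='a': π[3]=2 (border 'da')
j=4 s[j]='a': k: 2→0; π[4]=0 (border '')
j=5 s[j]='d': π[5]=1 (border 'd')
j=6 s[j]='b': k: 1→0; π[6]=0 (border '')
j=7 s[j]='b': π[7]=0 (border '')
j=8 s[j]='a': π[8]=0 (border '')
j=9 s[j]='b': π[9]=0 (border '')
j=10 s[j]='a': π[10]=0 (border '')
j=11 s[j]='b': π[11]=0 (border '')
j=12 s[j]='d': π[12]=1 (border 'd')
j=13 s[j]='c': k: 1→0; π[13]=0 (border '')
j=14 s[j]='c': π[14]=0 (border '')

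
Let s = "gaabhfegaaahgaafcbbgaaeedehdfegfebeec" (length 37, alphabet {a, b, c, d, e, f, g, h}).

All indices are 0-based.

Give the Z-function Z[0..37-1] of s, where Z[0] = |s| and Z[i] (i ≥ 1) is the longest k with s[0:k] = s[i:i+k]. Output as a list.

[37, 0, 0, 0, 0, 0, 0, 3, 0, 0, 0, 0, 3, 0, 0, 0, 0, 0, 0, 3, 0, 0, 0, 0, 0, 0, 0, 0, 0, 0, 1, 0, 0, 0, 0, 0, 0]

Z[0]=37
i=1: i≥r, start 0; Z[1]=0
i=2: i≥r, start 0; Z[2]=0
i=3: i≥r, start 0; Z[3]=0
i=4: i≥r, start 0; Z[4]=0
i=5: i≥r, start 0; Z[5]=0
i=6: i≥r, start 0; Z[6]=0
i=7: i≥r, start 0; Z[7]=3 scan→box=[7,10)
i=8: min(r-i=2, Z[1]=0)=0; Z[8]=0
i=9: min(r-i=1, Z[2]=0)=0; Z[9]=0
i=10: i≥r, start 0; Z[10]=0
i=11: i≥r, start 0; Z[11]=0
i=12: i≥r, start 0; Z[12]=3 scan→box=[12,15)
i=13: min(r-i=2, Z[1]=0)=0; Z[13]=0
i=14: min(r-i=1, Z[2]=0)=0; Z[14]=0
i=15: i≥r, start 0; Z[15]=0
i=16: i≥r, start 0; Z[16]=0
i=17: i≥r, start 0; Z[17]=0
i=18: i≥r, start 0; Z[18]=0
i=19: i≥r, start 0; Z[19]=3 scan→box=[19,22)
i=20: min(r-i=2, Z[1]=0)=0; Z[20]=0
i=21: min(r-i=1, Z[2]=0)=0; Z[21]=0
i=22: i≥r, start 0; Z[22]=0
i=23: i≥r, start 0; Z[23]=0
i=24: i≥r, start 0; Z[24]=0
i=25: i≥r, start 0; Z[25]=0
i=26: i≥r, start 0; Z[26]=0
i=27: i≥r, start 0; Z[27]=0
i=28: i≥r, start 0; Z[28]=0
i=29: i≥r, start 0; Z[29]=0
i=30: i≥r, start 0; Z[30]=1 scan→box=[30,31)
i=31: i≥r, start 0; Z[31]=0
i=32: i≥r, start 0; Z[32]=0
i=33: i≥r, start 0; Z[33]=0
i=34: i≥r, start 0; Z[34]=0
i=35: i≥r, start 0; Z[35]=0
i=36: i≥r, start 0; Z[36]=0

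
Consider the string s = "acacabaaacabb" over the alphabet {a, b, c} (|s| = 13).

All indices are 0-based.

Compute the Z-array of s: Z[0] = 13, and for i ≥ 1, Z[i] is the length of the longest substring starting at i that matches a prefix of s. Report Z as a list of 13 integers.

[13, 0, 3, 0, 1, 0, 1, 1, 3, 0, 1, 0, 0]

Z[0]=13
i=1: i≥r, start 0; Z[1]=0
i=2: i≥r, start 0; Z[2]=3 grow→box=[2,5)
i=3: min(r-i=2, Z[1]=0)=0; Z[3]=0
i=4: min(r-i=1, Z[2]=3)=1; Z[4]=1
i=5: i≥r, start 0; Z[5]=0
i=6: i≥r, start 0; Z[6]=1 grow→box=[6,7)
i=7: i≥r, start 0; Z[7]=1 grow→box=[7,8)
i=8: i≥r, start 0; Z[8]=3 grow→box=[8,11)
i=9: min(r-i=2, Z[1]=0)=0; Z[9]=0
i=10: min(r-i=1, Z[2]=3)=1; Z[10]=1
i=11: i≥r, start 0; Z[11]=0
i=12: i≥r, start 0; Z[12]=0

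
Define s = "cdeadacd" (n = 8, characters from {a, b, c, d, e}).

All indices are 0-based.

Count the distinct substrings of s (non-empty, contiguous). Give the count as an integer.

31

rank→(start, suffix):
  0 → (5, 'acd')
  1 → (3, 'adacd')
  2 → (6, 'cd')
  3 → (0, 'cdeadacd')
  4 → (7, 'd')
  5 → (4, 'dacd')
  6 → (1, 'deadacd')
  7 → (2, 'eadacd')

SA = [5, 3, 6, 0, 7, 4, 1, 2]
rank  pair      lcp
   1  s[5:],s[3:]  1  'a'
   2  s[3:],s[6:]  0  ''
   3  s[6:],s[0:]  2  'cd'
   4  s[0:],s[7:]  0  ''
   5  s[7:],s[4:]  1  'd'
   6  s[4:],s[1:]  1  'd'
   7  s[1:],s[2:]  0  ''

n(n+1)/2 = 8·9/2 = 36
Σ LCP = 0 + 1 + 0 + 2 + 0 + 1 + 1 + 0 = 5
distinct = 36 − 5 = 31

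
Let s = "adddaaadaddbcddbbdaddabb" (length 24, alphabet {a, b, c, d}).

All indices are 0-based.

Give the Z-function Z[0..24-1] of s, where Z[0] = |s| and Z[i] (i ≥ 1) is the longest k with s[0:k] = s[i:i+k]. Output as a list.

[24, 0, 0, 0, 1, 1, 2, 0, 3, 0, 0, 0, 0, 0, 0, 0, 0, 0, 3, 0, 0, 1, 0, 0]

Z[0]=24
i=1: fresh scan; Z[1]=0
i=2: fresh scan; Z[2]=0
i=3: fresh scan; Z[3]=0
i=4: fresh scan; Z[4]=1 grow→box=[4,5)
i=5: fresh scan; Z[5]=1 grow→box=[5,6)
i=6: fresh scan; Z[6]=2 grow→box=[6,8)
i=7: min(r-i=1, Z[1]=0)=0; Z[7]=0
i=8: fresh scan; Z[8]=3 grow→box=[8,11)
i=9: min(r-i=2, Z[1]=0)=0; Z[9]=0
i=10: min(r-i=1, Z[2]=0)=0; Z[10]=0
i=11: fresh scan; Z[11]=0
i=12: fresh scan; Z[12]=0
i=13: fresh scan; Z[13]=0
i=14: fresh scan; Z[14]=0
i=15: fresh scan; Z[15]=0
i=16: fresh scan; Z[16]=0
i=17: fresh scan; Z[17]=0
i=18: fresh scan; Z[18]=3 grow→box=[18,21)
i=19: min(r-i=2, Z[1]=0)=0; Z[19]=0
i=20: min(r-i=1, Z[2]=0)=0; Z[20]=0
i=21: fresh scan; Z[21]=1 grow→box=[21,22)
i=22: fresh scan; Z[22]=0
i=23: fresh scan; Z[23]=0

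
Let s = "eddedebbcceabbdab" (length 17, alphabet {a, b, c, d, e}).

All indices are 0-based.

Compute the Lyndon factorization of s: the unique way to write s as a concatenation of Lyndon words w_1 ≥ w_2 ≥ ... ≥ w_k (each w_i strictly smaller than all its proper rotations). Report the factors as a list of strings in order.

["e", "ddede", "bbcce", "abbd", "ab"]

emit factor 1: 'e' (i=0, period=1)
emit factor 2: 'ddede' (i=1, period=5)
emit factor 3: 'bbcce' (i=6, period=5)
emit factor 4: 'abbd' (i=11, period=4)
emit factor 5: 'ab' (i=15, period=2)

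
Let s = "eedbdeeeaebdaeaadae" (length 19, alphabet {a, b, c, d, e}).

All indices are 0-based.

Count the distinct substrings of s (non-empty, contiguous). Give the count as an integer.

167

rank | idx | suffix
   0 |  14 | aadae
   1 |  15 | adae
   2 |  17 | ae
   3 |  12 | aeaadae
   4 |   8 | aebdaeaadae
   5 |  10 | bdaeaadae
   6 |   3 | bdeeeaebdaeaadae
   7 |  16 | dae
   8 |  11 | daeaadae
   9 |   2 | dbdeeeaebdaeaadae
  10 |   4 | deeeaebdaeaadae
  11 |  18 | e
  12 |  13 | eaadae
  13 |   7 | eaebdaeaadae
  14 |   9 | ebdaeaadae
  15 |   1 | edbdeeeaebdaeaadae
  16 |   6 | eeaebdaeaadae
  17 |   0 | eedbdeeeaebdaeaadae
  18 |   5 | eeeaebdaeaadae

SA = [14, 15, 17, 12, 8, 10, 3, 16, 11, 2, 4, 18, 13, 7, 9, 1, 6, 0, 5]
i: (SA[i-1],SA[i]) lcp shared
  1: (14,15) 1 'a'
  2: (15,17) 1 'a'
  3: (17,12) 2 'ae'
  4: (12,8) 2 'ae'
  5: (8,10) 0 ''
  6: (10,3) 2 'bd'
  7: (3,16) 0 ''
  8: (16,11) 3 'dae'
  9: (11,2) 1 'd'
  10: (2,4) 1 'd'
  11: (4,18) 0 ''
  12: (18,13) 1 'e'
  13: (13,7) 2 'ea'
  14: (7,9) 1 'e'
  15: (9,1) 1 'e'
  16: (1,6) 1 'e'
  17: (6,0) 2 'ee'
  18: (0,5) 2 'ee'

n(n+1)/2 = 19·20/2 = 190
Σ LCP = 0 + 1 + 1 + 2 + 2 + 0 + 2 + 0 + 3 + 1 + 1 + 0 + 1 + 2 + 1 + 1 + 1 + 2 + 2 = 23
distinct = 190 − 23 = 167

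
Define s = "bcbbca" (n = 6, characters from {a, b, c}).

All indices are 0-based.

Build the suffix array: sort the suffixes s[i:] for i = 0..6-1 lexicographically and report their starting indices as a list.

[5, 2, 3, 0, 4, 1]

rank | idx | suffix
   0 |   5 | a
   1 |   2 | bbca
   2 |   3 | bca
   3 |   0 | bcbbca
   4 |   4 | ca
   5 |   1 | cbbca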